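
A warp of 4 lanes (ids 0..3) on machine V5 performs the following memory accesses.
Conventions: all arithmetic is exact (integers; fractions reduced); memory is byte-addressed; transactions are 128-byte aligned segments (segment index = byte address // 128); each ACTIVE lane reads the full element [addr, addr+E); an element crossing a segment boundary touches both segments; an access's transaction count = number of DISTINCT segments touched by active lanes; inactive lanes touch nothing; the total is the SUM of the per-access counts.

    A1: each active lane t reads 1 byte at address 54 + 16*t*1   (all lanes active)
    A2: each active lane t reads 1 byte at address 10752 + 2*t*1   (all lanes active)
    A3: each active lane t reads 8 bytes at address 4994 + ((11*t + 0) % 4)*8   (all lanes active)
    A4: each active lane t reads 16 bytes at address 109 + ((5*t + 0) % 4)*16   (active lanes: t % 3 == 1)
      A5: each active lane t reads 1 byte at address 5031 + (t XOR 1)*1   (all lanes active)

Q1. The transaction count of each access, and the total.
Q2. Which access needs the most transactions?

A1: 1 transaction
A2: 1 transaction
A3: 1 transaction
A4: 2 transactions
A5: 1 transaction

Answer: 1,1,1,2,1; total 6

Answer: A4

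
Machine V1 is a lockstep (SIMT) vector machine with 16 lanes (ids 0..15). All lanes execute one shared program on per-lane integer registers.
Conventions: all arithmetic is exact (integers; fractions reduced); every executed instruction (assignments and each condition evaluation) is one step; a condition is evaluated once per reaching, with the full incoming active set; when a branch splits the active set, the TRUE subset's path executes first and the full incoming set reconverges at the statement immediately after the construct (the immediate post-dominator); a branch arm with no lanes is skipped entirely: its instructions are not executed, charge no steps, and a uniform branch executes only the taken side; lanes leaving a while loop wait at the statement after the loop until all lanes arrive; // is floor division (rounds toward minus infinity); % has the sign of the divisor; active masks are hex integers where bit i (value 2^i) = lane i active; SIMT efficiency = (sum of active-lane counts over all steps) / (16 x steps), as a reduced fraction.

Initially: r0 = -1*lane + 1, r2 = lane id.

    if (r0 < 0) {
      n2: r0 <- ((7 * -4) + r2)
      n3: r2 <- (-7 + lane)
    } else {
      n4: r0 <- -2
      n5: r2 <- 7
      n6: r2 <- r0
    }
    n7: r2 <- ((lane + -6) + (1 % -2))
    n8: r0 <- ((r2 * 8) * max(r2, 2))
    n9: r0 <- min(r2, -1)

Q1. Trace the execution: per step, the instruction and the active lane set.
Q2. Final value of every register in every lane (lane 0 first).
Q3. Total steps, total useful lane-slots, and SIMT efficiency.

step 0: eval (r0 < 0)                0xffff
step 1: r0 <- ((7 * -4) + r2)        0xfffc
step 2: r2 <- (-7 + lane)            0xfffc
step 3: r0 <- -2                     0x0003
step 4: r2 <- 7                      0x0003
step 5: r2 <- r0                     0x0003
step 6: r2 <- ((lane + -6) + (1 % -2)) 0xffff
step 7: r0 <- ((r2 * 8) * max(r2, 2)) 0xffff
step 8: r0 <- min(r2, -1)            0xffff

Answer: 9 steps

r0: -7,-6,-5,-4,-3,-2,-1,-1,-1,-1,-1,-1,-1,-1,-1,-1
r2: -7,-6,-5,-4,-3,-2,-1,0,1,2,3,4,5,6,7,8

steps = 9; useful = 98; efficiency = 98/144 = 49/72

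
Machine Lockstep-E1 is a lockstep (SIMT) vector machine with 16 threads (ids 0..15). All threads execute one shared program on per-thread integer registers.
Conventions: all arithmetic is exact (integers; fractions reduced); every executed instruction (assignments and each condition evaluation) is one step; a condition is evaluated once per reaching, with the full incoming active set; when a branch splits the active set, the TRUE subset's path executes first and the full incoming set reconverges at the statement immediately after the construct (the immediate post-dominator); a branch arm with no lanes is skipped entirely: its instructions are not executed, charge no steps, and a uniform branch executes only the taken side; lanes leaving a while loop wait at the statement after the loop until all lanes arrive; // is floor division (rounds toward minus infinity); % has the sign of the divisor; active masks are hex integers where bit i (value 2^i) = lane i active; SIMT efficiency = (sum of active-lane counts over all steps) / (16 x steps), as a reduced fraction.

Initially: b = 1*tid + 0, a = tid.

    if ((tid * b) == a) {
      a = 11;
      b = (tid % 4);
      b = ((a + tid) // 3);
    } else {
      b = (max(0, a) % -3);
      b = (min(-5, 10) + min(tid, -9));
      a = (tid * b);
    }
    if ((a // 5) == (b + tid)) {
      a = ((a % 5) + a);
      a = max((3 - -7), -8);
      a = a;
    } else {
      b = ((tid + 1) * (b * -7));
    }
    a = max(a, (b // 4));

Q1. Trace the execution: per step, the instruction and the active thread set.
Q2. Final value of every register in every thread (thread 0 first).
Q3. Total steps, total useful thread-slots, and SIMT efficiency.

step 0: eval ((tid * b) == a)        0xffff
step 1: a <- 11                      0x0003
step 2: b <- (tid % 4)               0x0003
step 3: b <- ((a + tid) // 3)        0x0003
step 4: b <- (max(0, a) % -3)        0xfffc
step 5: b <- (min(-5, 10) + min(tid, -9)) 0xfffc
step 6: a <- (tid * b)               0xfffc
step 7: eval ((a // 5) == (b + tid)) 0xffff
step 8: b <- ((tid + 1) * (b * -7))  0xffff
step 9: a <- max(a, (b // 4))        0xffff

Answer: 10 steps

b: -21,-56,294,392,490,588,686,784,882,980,1078,1176,1274,1372,1470,1568
a: 11,11,73,98,122,147,171,196,220,245,269,294,318,343,367,392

steps = 10; useful = 112; efficiency = 112/160 = 7/10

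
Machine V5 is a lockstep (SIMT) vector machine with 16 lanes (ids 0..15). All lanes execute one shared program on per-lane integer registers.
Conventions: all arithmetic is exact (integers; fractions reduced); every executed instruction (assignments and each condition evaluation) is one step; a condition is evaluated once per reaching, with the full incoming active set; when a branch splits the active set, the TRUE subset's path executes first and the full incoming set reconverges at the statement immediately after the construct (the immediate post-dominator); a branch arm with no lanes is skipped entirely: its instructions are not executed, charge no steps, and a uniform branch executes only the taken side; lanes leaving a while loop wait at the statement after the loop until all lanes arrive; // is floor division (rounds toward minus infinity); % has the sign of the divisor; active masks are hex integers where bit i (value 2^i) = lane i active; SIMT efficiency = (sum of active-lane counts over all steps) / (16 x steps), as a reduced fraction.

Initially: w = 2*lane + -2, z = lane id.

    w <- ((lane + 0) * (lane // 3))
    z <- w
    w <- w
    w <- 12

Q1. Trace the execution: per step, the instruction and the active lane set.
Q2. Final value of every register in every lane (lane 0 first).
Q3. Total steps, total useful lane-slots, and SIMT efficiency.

step 0: w <- ((lane + 0) * (lane // 3)) 0xffff
step 1: z <- w                       0xffff
step 2: w <- w                       0xffff
step 3: w <- 12                      0xffff

Answer: 4 steps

w: 12,12,12,12,12,12,12,12,12,12,12,12,12,12,12,12
z: 0,0,0,3,4,5,12,14,16,27,30,33,48,52,56,75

steps = 4; useful = 64; efficiency = 64/64 = 1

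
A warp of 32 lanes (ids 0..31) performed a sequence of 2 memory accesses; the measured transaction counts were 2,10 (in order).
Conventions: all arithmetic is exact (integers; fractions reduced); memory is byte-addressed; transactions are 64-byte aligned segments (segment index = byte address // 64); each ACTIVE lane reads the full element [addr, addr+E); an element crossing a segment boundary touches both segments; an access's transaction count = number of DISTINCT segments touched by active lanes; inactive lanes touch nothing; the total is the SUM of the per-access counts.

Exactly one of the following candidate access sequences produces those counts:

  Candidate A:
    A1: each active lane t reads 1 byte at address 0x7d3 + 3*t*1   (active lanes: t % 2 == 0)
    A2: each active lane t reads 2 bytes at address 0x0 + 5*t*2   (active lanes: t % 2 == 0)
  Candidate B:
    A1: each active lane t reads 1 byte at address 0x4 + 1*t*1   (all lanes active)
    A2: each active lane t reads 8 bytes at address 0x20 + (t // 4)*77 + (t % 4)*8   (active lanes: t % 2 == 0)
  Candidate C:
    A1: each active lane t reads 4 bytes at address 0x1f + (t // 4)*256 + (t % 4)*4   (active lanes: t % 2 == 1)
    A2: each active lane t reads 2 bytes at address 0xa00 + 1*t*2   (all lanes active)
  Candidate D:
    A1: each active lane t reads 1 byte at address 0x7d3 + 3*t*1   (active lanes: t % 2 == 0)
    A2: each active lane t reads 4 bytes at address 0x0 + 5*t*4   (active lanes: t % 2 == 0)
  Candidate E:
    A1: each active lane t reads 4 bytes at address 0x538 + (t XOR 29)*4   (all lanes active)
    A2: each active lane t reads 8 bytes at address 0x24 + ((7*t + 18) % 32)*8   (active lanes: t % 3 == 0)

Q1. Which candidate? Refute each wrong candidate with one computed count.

A: A2 gives 5 transactions, not 10
B: A1 gives 1 transaction, not 2
C: A1 gives 8 transactions, not 2
E: A1 gives 3 transactions, not 2
D: all counts match (2,10)

Answer: D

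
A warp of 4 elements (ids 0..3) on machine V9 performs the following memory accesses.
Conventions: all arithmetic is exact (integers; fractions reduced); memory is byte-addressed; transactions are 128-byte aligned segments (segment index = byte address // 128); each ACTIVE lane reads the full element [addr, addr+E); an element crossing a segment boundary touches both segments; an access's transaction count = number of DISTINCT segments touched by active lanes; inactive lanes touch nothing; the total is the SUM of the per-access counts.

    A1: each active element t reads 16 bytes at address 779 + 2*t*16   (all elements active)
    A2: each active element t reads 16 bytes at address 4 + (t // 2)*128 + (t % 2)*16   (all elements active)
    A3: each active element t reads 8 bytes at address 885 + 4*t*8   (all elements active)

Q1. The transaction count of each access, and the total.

A1: 1 transaction
A2: 2 transactions
A3: 2 transactions

Answer: 1,2,2; total 5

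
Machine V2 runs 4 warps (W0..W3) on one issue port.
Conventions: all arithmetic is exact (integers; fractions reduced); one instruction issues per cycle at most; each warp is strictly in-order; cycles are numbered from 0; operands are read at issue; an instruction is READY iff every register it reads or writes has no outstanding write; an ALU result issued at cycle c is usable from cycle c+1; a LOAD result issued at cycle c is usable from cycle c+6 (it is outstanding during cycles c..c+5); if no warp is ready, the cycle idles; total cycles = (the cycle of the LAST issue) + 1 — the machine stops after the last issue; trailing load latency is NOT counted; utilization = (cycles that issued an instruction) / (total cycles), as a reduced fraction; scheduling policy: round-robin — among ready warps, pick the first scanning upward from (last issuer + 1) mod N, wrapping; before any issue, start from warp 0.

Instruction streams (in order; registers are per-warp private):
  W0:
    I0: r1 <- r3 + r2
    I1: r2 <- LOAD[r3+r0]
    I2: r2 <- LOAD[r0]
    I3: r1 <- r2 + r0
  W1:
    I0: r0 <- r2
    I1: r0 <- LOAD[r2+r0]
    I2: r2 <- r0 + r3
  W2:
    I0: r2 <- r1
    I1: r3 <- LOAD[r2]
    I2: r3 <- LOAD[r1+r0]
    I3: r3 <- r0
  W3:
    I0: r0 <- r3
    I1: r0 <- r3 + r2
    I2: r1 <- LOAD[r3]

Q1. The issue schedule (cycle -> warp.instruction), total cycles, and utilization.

cycle 0: W0.I0
cycle 1: W1.I0
cycle 2: W2.I0
cycle 3: W3.I0
cycle 4: W0.I1
cycle 5: W1.I1
cycle 6: W2.I1
cycle 7: W3.I1
cycle 8: W3.I2
cycle 9: idle
cycle 10: W0.I2
cycle 11: W1.I2
cycle 12: W2.I2
cycle 13: idle
cycle 14: idle
cycle 15: idle
cycle 16: W0.I3
cycle 17: idle
cycle 18: W2.I3

Answer: 19 cycles, utilization 14/19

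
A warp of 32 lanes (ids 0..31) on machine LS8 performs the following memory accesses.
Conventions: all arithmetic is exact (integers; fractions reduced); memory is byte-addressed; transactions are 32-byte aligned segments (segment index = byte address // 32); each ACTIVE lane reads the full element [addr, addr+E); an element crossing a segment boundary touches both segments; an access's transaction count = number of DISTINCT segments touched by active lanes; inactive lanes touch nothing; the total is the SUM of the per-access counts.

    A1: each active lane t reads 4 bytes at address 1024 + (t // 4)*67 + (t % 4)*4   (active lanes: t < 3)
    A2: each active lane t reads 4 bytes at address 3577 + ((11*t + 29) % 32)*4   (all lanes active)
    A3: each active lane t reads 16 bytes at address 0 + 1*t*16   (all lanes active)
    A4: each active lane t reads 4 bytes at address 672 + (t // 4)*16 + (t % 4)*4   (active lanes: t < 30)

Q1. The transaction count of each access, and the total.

A1: 1 transaction
A2: 5 transactions
A3: 16 transactions
A4: 4 transactions

Answer: 1,5,16,4; total 26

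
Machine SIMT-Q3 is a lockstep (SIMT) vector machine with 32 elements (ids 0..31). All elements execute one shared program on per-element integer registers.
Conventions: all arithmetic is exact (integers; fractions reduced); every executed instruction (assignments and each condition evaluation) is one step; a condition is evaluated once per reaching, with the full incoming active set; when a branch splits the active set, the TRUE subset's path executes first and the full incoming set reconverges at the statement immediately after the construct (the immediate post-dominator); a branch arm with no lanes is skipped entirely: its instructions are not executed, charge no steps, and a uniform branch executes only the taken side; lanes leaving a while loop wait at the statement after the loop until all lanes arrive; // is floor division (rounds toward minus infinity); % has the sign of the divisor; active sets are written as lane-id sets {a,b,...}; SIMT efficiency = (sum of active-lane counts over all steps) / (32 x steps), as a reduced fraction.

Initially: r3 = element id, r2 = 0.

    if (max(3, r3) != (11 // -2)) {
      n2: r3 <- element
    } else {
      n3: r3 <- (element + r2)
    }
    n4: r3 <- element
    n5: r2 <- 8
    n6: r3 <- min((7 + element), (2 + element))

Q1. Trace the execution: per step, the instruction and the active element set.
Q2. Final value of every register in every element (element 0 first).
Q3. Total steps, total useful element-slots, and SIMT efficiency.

step 0: eval (max(3, r3) != (11 // -2)) {0,1,2,3,4,5,6,7,8,9,10,11,12,13,14,15,16,17,18,19,20,21,22,23,24,25,26,27,28,29,30,31}
step 1: r3 <- element                {0,1,2,3,4,5,6,7,8,9,10,11,12,13,14,15,16,17,18,19,20,21,22,23,24,25,26,27,28,29,30,31}
step 2: r3 <- element                {0,1,2,3,4,5,6,7,8,9,10,11,12,13,14,15,16,17,18,19,20,21,22,23,24,25,26,27,28,29,30,31}
step 3: r2 <- 8                      {0,1,2,3,4,5,6,7,8,9,10,11,12,13,14,15,16,17,18,19,20,21,22,23,24,25,26,27,28,29,30,31}
step 4: r3 <- min((7 + element), (2 + element)) {0,1,2,3,4,5,6,7,8,9,10,11,12,13,14,15,16,17,18,19,20,21,22,23,24,25,26,27,28,29,30,31}

Answer: 5 steps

r3: 2,3,4,5,6,7,8,9,10,11,12,13,14,15,16,17,18,19,20,21,22,23,24,25,26,27,28,29,30,31,32,33
r2: 8,8,8,8,8,8,8,8,8,8,8,8,8,8,8,8,8,8,8,8,8,8,8,8,8,8,8,8,8,8,8,8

steps = 5; useful = 160; efficiency = 160/160 = 1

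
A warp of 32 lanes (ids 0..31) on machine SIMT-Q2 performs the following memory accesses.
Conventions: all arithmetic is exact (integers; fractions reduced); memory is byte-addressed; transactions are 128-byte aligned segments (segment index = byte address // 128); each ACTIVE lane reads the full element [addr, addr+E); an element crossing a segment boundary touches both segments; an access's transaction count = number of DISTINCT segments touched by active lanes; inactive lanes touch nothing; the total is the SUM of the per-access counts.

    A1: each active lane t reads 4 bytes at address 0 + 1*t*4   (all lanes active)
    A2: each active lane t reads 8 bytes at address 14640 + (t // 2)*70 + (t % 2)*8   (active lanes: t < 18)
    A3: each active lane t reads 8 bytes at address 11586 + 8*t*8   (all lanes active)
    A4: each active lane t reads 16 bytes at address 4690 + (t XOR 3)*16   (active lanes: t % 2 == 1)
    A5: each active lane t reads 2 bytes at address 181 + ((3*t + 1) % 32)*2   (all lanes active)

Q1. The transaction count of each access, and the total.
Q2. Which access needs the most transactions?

A1: 1 transaction
A2: 5 transactions
A3: 17 transactions
A4: 5 transactions
A5: 1 transaction

Answer: 1,5,17,5,1; total 29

Answer: A3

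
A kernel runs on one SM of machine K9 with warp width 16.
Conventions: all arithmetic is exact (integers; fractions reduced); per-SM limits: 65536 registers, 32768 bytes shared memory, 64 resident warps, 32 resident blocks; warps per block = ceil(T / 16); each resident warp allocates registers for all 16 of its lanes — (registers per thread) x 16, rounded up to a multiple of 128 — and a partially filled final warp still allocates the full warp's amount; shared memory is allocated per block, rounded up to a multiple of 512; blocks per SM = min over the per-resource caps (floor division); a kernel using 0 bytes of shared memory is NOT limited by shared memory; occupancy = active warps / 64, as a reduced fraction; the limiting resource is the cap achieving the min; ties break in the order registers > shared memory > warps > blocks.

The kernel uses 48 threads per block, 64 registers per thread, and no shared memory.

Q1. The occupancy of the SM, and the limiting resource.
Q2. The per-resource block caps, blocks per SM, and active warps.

Answer: occupancy 63/64, limited by registers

registers: 21 blocks
shared memory: no limit (kernel uses none)
warps: 21 blocks
blocks: 32 blocks

Answer: 21 blocks, 63 active warps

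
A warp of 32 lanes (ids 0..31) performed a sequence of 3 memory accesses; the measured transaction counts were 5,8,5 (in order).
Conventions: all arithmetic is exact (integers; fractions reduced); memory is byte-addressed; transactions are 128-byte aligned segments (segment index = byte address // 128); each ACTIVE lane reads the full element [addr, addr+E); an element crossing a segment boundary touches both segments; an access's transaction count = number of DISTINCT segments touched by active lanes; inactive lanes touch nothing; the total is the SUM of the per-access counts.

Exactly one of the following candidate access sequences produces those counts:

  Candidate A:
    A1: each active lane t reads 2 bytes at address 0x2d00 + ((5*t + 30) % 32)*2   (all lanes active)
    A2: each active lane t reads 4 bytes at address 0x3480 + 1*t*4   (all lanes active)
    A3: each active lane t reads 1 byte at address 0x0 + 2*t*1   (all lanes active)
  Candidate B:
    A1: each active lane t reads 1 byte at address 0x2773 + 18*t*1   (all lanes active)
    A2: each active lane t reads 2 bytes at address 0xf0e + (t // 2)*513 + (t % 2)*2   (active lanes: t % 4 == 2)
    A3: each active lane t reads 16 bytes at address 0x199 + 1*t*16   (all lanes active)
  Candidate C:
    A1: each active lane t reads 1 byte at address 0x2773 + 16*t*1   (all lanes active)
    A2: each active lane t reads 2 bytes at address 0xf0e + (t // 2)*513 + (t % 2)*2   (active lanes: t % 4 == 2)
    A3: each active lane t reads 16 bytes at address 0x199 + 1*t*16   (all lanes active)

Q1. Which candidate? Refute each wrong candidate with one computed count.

A: A1 gives 1 transaction, not 5
B: A1 gives 6 transactions, not 5
C: all counts match (5,8,5)

Answer: C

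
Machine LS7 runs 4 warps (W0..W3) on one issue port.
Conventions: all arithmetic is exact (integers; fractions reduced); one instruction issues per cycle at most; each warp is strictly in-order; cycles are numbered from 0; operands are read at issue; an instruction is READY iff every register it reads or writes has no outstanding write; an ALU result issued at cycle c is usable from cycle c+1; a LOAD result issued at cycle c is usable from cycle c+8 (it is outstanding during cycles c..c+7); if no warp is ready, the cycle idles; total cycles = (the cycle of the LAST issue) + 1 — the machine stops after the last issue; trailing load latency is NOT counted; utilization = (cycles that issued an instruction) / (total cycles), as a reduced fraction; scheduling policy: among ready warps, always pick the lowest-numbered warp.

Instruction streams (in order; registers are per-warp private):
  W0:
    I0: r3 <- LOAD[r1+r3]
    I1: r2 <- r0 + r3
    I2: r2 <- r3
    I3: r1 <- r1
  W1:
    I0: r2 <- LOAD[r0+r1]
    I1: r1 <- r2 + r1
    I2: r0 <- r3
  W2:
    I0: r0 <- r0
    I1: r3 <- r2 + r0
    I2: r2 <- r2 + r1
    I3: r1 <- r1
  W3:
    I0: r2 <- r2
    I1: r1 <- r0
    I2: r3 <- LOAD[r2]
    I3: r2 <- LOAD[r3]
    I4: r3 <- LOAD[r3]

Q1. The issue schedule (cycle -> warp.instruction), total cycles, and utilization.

cycle 0: W0.I0
cycle 1: W1.I0
cycle 2: W2.I0
cycle 3: W2.I1
cycle 4: W2.I2
cycle 5: W2.I3
cycle 6: W3.I0
cycle 7: W3.I1
cycle 8: W0.I1
cycle 9: W0.I2
cycle 10: W0.I3
cycle 11: W1.I1
cycle 12: W1.I2
cycle 13: W3.I2
cycle 14: idle
cycle 15: idle
cycle 16: idle
cycle 17: idle
cycle 18: idle
cycle 19: idle
cycle 20: idle
cycle 21: W3.I3
cycle 22: W3.I4

Answer: 23 cycles, utilization 16/23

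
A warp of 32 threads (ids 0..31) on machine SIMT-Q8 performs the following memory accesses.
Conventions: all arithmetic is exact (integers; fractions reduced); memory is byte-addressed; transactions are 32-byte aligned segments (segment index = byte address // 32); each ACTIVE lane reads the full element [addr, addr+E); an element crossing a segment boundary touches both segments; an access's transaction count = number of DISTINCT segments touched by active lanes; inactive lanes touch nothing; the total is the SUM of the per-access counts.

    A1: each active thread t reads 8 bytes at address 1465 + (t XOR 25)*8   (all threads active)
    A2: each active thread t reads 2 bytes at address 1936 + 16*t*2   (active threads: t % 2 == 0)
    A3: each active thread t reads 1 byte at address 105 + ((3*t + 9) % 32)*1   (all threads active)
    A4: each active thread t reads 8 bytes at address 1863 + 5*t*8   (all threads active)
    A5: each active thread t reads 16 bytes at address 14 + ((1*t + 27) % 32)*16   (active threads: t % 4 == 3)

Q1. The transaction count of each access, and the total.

A1: 9 transactions
A2: 16 transactions
A3: 2 transactions
A4: 40 transactions
A5: 8 transactions

Answer: 9,16,2,40,8; total 75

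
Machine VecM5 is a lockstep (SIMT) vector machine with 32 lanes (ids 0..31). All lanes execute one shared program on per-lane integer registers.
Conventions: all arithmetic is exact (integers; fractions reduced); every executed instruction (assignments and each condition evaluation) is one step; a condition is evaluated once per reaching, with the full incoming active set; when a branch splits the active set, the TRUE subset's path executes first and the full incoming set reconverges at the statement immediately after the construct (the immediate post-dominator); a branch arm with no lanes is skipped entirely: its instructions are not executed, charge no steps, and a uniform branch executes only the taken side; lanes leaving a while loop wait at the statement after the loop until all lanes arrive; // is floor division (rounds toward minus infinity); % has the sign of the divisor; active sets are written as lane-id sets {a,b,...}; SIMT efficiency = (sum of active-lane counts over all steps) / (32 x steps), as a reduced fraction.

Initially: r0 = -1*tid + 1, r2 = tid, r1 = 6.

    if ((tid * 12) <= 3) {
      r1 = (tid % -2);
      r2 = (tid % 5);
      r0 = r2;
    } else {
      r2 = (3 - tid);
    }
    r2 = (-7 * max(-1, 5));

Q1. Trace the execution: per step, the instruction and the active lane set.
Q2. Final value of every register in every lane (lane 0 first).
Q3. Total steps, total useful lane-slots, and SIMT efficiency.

step 0: eval ((tid * 12) <= 3)       {0,1,2,3,4,5,6,7,8,9,10,11,12,13,14,15,16,17,18,19,20,21,22,23,24,25,26,27,28,29,30,31}
step 1: r1 <- (tid % -2)             {0}
step 2: r2 <- (tid % 5)              {0}
step 3: r0 <- r2                     {0}
step 4: r2 <- (3 - tid)              {1,2,3,4,5,6,7,8,9,10,11,12,13,14,15,16,17,18,19,20,21,22,23,24,25,26,27,28,29,30,31}
step 5: r2 <- (-7 * max(-1, 5))      {0,1,2,3,4,5,6,7,8,9,10,11,12,13,14,15,16,17,18,19,20,21,22,23,24,25,26,27,28,29,30,31}

Answer: 6 steps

r0: 0,0,-1,-2,-3,-4,-5,-6,-7,-8,-9,-10,-11,-12,-13,-14,-15,-16,-17,-18,-19,-20,-21,-22,-23,-24,-25,-26,-27,-28,-29,-30
r2: -35,-35,-35,-35,-35,-35,-35,-35,-35,-35,-35,-35,-35,-35,-35,-35,-35,-35,-35,-35,-35,-35,-35,-35,-35,-35,-35,-35,-35,-35,-35,-35
r1: 0,6,6,6,6,6,6,6,6,6,6,6,6,6,6,6,6,6,6,6,6,6,6,6,6,6,6,6,6,6,6,6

steps = 6; useful = 98; efficiency = 98/192 = 49/96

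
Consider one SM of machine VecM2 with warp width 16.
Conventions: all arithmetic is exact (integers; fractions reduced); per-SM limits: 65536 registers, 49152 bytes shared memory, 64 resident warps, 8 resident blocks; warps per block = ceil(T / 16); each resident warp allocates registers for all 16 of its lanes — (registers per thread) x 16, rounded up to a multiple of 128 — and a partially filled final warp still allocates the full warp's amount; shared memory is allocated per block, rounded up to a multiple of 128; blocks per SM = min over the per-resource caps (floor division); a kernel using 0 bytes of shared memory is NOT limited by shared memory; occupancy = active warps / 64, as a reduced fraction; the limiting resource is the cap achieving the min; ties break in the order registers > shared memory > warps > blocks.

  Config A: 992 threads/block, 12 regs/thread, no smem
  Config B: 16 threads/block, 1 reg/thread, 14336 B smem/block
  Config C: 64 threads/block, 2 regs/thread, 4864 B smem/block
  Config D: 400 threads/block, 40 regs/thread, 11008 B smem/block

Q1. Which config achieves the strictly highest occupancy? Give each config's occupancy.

occupancies: A 31/32, B 3/64, C 1/2, D 25/32

Answer: A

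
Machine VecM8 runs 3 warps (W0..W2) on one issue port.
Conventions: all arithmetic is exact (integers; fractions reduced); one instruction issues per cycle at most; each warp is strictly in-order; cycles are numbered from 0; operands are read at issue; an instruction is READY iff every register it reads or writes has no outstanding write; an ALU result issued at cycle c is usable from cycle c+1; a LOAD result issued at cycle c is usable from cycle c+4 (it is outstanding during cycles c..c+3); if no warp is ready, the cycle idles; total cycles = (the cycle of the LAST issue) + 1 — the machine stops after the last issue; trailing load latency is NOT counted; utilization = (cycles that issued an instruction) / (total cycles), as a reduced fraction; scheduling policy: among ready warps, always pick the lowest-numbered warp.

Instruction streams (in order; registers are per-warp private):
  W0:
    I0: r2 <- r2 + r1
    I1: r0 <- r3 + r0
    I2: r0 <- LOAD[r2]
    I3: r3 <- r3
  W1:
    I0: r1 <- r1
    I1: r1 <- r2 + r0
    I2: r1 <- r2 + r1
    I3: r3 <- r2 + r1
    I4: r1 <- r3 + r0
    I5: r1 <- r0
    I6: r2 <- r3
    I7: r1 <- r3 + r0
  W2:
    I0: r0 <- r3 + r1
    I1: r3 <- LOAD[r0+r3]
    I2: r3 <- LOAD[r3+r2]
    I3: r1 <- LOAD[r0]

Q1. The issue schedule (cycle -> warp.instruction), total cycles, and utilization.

cycle 0: W0.I0
cycle 1: W0.I1
cycle 2: W0.I2
cycle 3: W0.I3
cycle 4: W1.I0
cycle 5: W1.I1
cycle 6: W1.I2
cycle 7: W1.I3
cycle 8: W1.I4
cycle 9: W1.I5
cycle 10: W1.I6
cycle 11: W1.I7
cycle 12: W2.I0
cycle 13: W2.I1
cycle 14: idle
cycle 15: idle
cycle 16: idle
cycle 17: W2.I2
cycle 18: W2.I3

Answer: 19 cycles, utilization 16/19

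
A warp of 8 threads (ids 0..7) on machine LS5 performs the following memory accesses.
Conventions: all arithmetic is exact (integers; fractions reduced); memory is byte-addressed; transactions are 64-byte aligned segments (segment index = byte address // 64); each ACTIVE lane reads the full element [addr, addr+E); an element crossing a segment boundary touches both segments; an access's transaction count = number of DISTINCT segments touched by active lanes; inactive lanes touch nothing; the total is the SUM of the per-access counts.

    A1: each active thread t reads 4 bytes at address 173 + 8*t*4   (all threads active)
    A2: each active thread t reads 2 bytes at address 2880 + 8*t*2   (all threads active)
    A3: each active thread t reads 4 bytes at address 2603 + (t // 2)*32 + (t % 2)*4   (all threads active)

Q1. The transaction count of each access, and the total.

A1: 5 transactions
A2: 2 transactions
A3: 3 transactions

Answer: 5,2,3; total 10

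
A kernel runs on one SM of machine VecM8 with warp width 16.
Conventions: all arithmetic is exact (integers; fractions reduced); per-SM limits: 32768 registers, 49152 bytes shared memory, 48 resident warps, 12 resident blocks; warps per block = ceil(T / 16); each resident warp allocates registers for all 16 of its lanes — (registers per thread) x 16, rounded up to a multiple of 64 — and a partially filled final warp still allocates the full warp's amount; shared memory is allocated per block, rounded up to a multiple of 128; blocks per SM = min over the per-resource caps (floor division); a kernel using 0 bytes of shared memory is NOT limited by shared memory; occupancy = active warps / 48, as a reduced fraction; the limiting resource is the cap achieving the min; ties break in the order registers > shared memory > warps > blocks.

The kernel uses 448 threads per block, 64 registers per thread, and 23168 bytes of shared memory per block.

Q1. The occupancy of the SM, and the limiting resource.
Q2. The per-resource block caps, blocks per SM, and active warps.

Answer: occupancy 7/12, limited by registers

registers: 1 block
shared memory: 2 blocks
warps: 1 block
blocks: 12 blocks

Answer: 1 block, 28 active warps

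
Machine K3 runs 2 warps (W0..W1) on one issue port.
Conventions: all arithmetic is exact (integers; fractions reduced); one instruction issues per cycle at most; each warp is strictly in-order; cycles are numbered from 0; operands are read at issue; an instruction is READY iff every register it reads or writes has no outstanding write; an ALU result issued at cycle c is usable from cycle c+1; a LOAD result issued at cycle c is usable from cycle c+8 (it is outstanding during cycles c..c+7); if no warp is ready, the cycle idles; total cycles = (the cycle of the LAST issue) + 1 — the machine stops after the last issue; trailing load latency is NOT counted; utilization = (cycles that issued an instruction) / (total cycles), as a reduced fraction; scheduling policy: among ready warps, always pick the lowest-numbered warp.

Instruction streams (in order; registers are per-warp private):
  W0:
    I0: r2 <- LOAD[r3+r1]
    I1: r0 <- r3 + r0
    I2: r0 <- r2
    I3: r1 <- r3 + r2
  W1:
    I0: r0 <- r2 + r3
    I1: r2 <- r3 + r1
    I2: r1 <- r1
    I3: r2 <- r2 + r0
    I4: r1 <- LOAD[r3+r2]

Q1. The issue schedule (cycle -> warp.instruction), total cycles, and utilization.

cycle 0: W0.I0
cycle 1: W0.I1
cycle 2: W1.I0
cycle 3: W1.I1
cycle 4: W1.I2
cycle 5: W1.I3
cycle 6: W1.I4
cycle 7: idle
cycle 8: W0.I2
cycle 9: W0.I3

Answer: 10 cycles, utilization 9/10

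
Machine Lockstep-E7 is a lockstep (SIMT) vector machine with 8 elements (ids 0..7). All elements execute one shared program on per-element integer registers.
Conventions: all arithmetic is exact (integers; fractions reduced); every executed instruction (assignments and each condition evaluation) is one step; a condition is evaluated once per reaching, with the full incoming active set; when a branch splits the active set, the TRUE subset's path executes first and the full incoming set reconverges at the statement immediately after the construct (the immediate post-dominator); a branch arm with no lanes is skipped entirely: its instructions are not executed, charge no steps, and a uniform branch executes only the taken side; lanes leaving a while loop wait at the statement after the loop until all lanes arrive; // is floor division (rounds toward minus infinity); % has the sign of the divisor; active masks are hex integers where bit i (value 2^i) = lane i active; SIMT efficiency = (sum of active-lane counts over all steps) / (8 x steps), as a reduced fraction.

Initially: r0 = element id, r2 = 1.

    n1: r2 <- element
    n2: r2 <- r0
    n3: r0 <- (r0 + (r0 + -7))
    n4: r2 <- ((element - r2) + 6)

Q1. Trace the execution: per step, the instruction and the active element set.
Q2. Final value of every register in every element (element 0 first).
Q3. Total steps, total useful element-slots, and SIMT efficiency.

step 0: r2 <- element                0xff
step 1: r2 <- r0                     0xff
step 2: r0 <- (r0 + (r0 + -7))       0xff
step 3: r2 <- ((element - r2) + 6)   0xff

Answer: 4 steps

r0: -7,-5,-3,-1,1,3,5,7
r2: 6,6,6,6,6,6,6,6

steps = 4; useful = 32; efficiency = 32/32 = 1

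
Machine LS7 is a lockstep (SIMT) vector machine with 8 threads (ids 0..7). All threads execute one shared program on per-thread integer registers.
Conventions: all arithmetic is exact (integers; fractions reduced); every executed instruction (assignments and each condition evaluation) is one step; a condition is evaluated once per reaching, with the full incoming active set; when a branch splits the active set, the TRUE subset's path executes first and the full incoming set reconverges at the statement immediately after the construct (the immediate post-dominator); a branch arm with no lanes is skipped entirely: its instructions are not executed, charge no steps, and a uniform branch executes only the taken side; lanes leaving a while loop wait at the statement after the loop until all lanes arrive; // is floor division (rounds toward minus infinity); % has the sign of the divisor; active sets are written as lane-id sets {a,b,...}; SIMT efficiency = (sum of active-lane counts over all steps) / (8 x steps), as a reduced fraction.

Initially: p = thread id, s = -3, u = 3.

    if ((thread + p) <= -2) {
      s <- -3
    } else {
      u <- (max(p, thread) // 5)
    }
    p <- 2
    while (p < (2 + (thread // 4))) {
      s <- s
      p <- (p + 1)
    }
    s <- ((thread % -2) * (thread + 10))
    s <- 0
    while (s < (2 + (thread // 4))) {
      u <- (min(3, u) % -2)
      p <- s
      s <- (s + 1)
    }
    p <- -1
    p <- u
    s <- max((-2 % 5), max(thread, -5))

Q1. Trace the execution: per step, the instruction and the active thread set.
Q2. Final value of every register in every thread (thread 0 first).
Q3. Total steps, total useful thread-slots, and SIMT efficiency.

step 0: eval ((thread + p) <= -2)    {0,1,2,3,4,5,6,7}
step 1: u <- (max(p, thread) // 5)   {0,1,2,3,4,5,6,7}
step 2: p <- 2                       {0,1,2,3,4,5,6,7}
step 3: eval (p < (2 + (thread // 4))) {0,1,2,3,4,5,6,7}
step 4: s <- s                       {4,5,6,7}
step 5: p <- (p + 1)                 {4,5,6,7}
step 6: eval (p < (2 + (thread // 4))) {4,5,6,7}
step 7: s <- ((thread % -2) * (thread + 10)) {0,1,2,3,4,5,6,7}
step 8: s <- 0                       {0,1,2,3,4,5,6,7}
step 9: eval (s < (2 + (thread // 4))) {0,1,2,3,4,5,6,7}
step 10: u <- (min(3, u) % -2)        {0,1,2,3,4,5,6,7}
step 11: p <- s                       {0,1,2,3,4,5,6,7}
step 12: s <- (s + 1)                 {0,1,2,3,4,5,6,7}
step 13: eval (s < (2 + (thread // 4))) {0,1,2,3,4,5,6,7}
step 14: u <- (min(3, u) % -2)        {0,1,2,3,4,5,6,7}
step 15: p <- s                       {0,1,2,3,4,5,6,7}
step 16: s <- (s + 1)                 {0,1,2,3,4,5,6,7}
step 17: eval (s < (2 + (thread // 4))) {0,1,2,3,4,5,6,7}
step 18: u <- (min(3, u) % -2)        {4,5,6,7}
step 19: p <- s                       {4,5,6,7}
step 20: s <- (s + 1)                 {4,5,6,7}
step 21: eval (s < (2 + (thread // 4))) {4,5,6,7}
step 22: p <- -1                      {0,1,2,3,4,5,6,7}
step 23: p <- u                       {0,1,2,3,4,5,6,7}
step 24: s <- max((-2 % 5), max(thread, -5)) {0,1,2,3,4,5,6,7}

Answer: 25 steps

p: 0,0,0,0,0,-1,-1,-1
s: 3,3,3,3,4,5,6,7
u: 0,0,0,0,0,-1,-1,-1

steps = 25; useful = 172; efficiency = 172/200 = 43/50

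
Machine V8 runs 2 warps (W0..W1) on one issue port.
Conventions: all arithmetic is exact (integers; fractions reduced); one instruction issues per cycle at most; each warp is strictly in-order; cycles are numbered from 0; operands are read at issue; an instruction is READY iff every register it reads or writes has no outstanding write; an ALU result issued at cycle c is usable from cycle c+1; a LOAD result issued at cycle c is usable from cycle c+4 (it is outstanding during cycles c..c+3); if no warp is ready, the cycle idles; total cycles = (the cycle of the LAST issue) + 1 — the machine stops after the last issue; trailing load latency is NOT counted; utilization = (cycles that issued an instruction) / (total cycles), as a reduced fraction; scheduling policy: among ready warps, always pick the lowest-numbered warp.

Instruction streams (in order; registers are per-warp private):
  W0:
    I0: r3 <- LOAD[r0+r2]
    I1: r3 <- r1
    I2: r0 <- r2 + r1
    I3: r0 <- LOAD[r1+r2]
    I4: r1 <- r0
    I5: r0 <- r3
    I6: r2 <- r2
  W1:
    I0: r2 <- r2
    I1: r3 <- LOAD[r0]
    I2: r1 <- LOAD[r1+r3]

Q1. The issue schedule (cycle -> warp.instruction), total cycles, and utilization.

cycle 0: W0.I0
cycle 1: W1.I0
cycle 2: W1.I1
cycle 3: idle
cycle 4: W0.I1
cycle 5: W0.I2
cycle 6: W0.I3
cycle 7: W1.I2
cycle 8: idle
cycle 9: idle
cycle 10: W0.I4
cycle 11: W0.I5
cycle 12: W0.I6

Answer: 13 cycles, utilization 10/13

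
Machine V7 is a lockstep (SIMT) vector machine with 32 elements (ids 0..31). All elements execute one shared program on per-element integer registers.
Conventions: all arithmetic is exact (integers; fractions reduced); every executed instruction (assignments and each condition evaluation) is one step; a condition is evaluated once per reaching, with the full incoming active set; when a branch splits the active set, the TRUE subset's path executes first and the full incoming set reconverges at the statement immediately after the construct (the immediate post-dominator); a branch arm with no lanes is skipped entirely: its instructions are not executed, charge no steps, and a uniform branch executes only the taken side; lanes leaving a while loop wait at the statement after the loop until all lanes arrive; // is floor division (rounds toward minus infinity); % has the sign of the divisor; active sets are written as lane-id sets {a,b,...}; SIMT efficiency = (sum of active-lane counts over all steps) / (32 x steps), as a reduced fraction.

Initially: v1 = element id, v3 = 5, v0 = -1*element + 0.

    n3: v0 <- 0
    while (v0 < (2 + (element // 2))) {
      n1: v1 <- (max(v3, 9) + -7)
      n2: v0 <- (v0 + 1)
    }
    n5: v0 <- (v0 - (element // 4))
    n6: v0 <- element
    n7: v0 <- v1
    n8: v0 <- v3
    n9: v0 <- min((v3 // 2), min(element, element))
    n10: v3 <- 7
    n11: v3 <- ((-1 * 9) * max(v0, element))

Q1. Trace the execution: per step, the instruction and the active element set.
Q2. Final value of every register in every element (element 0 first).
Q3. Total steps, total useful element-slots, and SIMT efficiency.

step 0: v0 <- 0                      {0,1,2,3,4,5,6,7,8,9,10,11,12,13,14,15,16,17,18,19,20,21,22,23,24,25,26,27,28,29,30,31}
step 1: eval (v0 < (2 + (element // 2))) {0,1,2,3,4,5,6,7,8,9,10,11,12,13,14,15,16,17,18,19,20,21,22,23,24,25,26,27,28,29,30,31}
step 2: v1 <- (max(v3, 9) + -7)      {0,1,2,3,4,5,6,7,8,9,10,11,12,13,14,15,16,17,18,19,20,21,22,23,24,25,26,27,28,29,30,31}
step 3: v0 <- (v0 + 1)               {0,1,2,3,4,5,6,7,8,9,10,11,12,13,14,15,16,17,18,19,20,21,22,23,24,25,26,27,28,29,30,31}
step 4: eval (v0 < (2 + (element // 2))) {0,1,2,3,4,5,6,7,8,9,10,11,12,13,14,15,16,17,18,19,20,21,22,23,24,25,26,27,28,29,30,31}
step 5: v1 <- (max(v3, 9) + -7)      {0,1,2,3,4,5,6,7,8,9,10,11,12,13,14,15,16,17,18,19,20,21,22,23,24,25,26,27,28,29,30,31}
step 6: v0 <- (v0 + 1)               {0,1,2,3,4,5,6,7,8,9,10,11,12,13,14,15,16,17,18,19,20,21,22,23,24,25,26,27,28,29,30,31}
step 7: eval (v0 < (2 + (element // 2))) {0,1,2,3,4,5,6,7,8,9,10,11,12,13,14,15,16,17,18,19,20,21,22,23,24,25,26,27,28,29,30,31}
step 8: v1 <- (max(v3, 9) + -7)      {2,3,4,5,6,7,8,9,10,11,12,13,14,15,16,17,18,19,20,21,22,23,24,25,26,27,28,29,30,31}
step 9: v0 <- (v0 + 1)               {2,3,4,5,6,7,8,9,10,11,12,13,14,15,16,17,18,19,20,21,22,23,24,25,26,27,28,29,30,31}
step 10: eval (v0 < (2 + (element // 2))) {2,3,4,5,6,7,8,9,10,11,12,13,14,15,16,17,18,19,20,21,22,23,24,25,26,27,28,29,30,31}
step 11: v1 <- (max(v3, 9) + -7)      {4,5,6,7,8,9,10,11,12,13,14,15,16,17,18,19,20,21,22,23,24,25,26,27,28,29,30,31}
step 12: v0 <- (v0 + 1)               {4,5,6,7,8,9,10,11,12,13,14,15,16,17,18,19,20,21,22,23,24,25,26,27,28,29,30,31}
step 13: eval (v0 < (2 + (element // 2))) {4,5,6,7,8,9,10,11,12,13,14,15,16,17,18,19,20,21,22,23,24,25,26,27,28,29,30,31}
step 14: v1 <- (max(v3, 9) + -7)      {6,7,8,9,10,11,12,13,14,15,16,17,18,19,20,21,22,23,24,25,26,27,28,29,30,31}
step 15: v0 <- (v0 + 1)               {6,7,8,9,10,11,12,13,14,15,16,17,18,19,20,21,22,23,24,25,26,27,28,29,30,31}
step 16: eval (v0 < (2 + (element // 2))) {6,7,8,9,10,11,12,13,14,15,16,17,18,19,20,21,22,23,24,25,26,27,28,29,30,31}
step 17: v1 <- (max(v3, 9) + -7)      {8,9,10,11,12,13,14,15,16,17,18,19,20,21,22,23,24,25,26,27,28,29,30,31}
step 18: v0 <- (v0 + 1)               {8,9,10,11,12,13,14,15,16,17,18,19,20,21,22,23,24,25,26,27,28,29,30,31}
step 19: eval (v0 < (2 + (element // 2))) {8,9,10,11,12,13,14,15,16,17,18,19,20,21,22,23,24,25,26,27,28,29,30,31}
step 20: v1 <- (max(v3, 9) + -7)      {10,11,12,13,14,15,16,17,18,19,20,21,22,23,24,25,26,27,28,29,30,31}
step 21: v0 <- (v0 + 1)               {10,11,12,13,14,15,16,17,18,19,20,21,22,23,24,25,26,27,28,29,30,31}
step 22: eval (v0 < (2 + (element // 2))) {10,11,12,13,14,15,16,17,18,19,20,21,22,23,24,25,26,27,28,29,30,31}
step 23: v1 <- (max(v3, 9) + -7)      {12,13,14,15,16,17,18,19,20,21,22,23,24,25,26,27,28,29,30,31}
step 24: v0 <- (v0 + 1)               {12,13,14,15,16,17,18,19,20,21,22,23,24,25,26,27,28,29,30,31}
step 25: eval (v0 < (2 + (element // 2))) {12,13,14,15,16,17,18,19,20,21,22,23,24,25,26,27,28,29,30,31}
step 26: v1 <- (max(v3, 9) + -7)      {14,15,16,17,18,19,20,21,22,23,24,25,26,27,28,29,30,31}
step 27: v0 <- (v0 + 1)               {14,15,16,17,18,19,20,21,22,23,24,25,26,27,28,29,30,31}
step 28: eval (v0 < (2 + (element // 2))) {14,15,16,17,18,19,20,21,22,23,24,25,26,27,28,29,30,31}
step 29: v1 <- (max(v3, 9) + -7)      {16,17,18,19,20,21,22,23,24,25,26,27,28,29,30,31}
step 30: v0 <- (v0 + 1)               {16,17,18,19,20,21,22,23,24,25,26,27,28,29,30,31}
step 31: eval (v0 < (2 + (element // 2))) {16,17,18,19,20,21,22,23,24,25,26,27,28,29,30,31}
step 32: v1 <- (max(v3, 9) + -7)      {18,19,20,21,22,23,24,25,26,27,28,29,30,31}
step 33: v0 <- (v0 + 1)               {18,19,20,21,22,23,24,25,26,27,28,29,30,31}
step 34: eval (v0 < (2 + (element // 2))) {18,19,20,21,22,23,24,25,26,27,28,29,30,31}
step 35: v1 <- (max(v3, 9) + -7)      {20,21,22,23,24,25,26,27,28,29,30,31}
step 36: v0 <- (v0 + 1)               {20,21,22,23,24,25,26,27,28,29,30,31}
step 37: eval (v0 < (2 + (element // 2))) {20,21,22,23,24,25,26,27,28,29,30,31}
step 38: v1 <- (max(v3, 9) + -7)      {22,23,24,25,26,27,28,29,30,31}
step 39: v0 <- (v0 + 1)               {22,23,24,25,26,27,28,29,30,31}
step 40: eval (v0 < (2 + (element // 2))) {22,23,24,25,26,27,28,29,30,31}
step 41: v1 <- (max(v3, 9) + -7)      {24,25,26,27,28,29,30,31}
step 42: v0 <- (v0 + 1)               {24,25,26,27,28,29,30,31}
step 43: eval (v0 < (2 + (element // 2))) {24,25,26,27,28,29,30,31}
step 44: v1 <- (max(v3, 9) + -7)      {26,27,28,29,30,31}
step 45: v0 <- (v0 + 1)               {26,27,28,29,30,31}
step 46: eval (v0 < (2 + (element // 2))) {26,27,28,29,30,31}
step 47: v1 <- (max(v3, 9) + -7)      {28,29,30,31}
step 48: v0 <- (v0 + 1)               {28,29,30,31}
step 49: eval (v0 < (2 + (element // 2))) {28,29,30,31}
step 50: v1 <- (max(v3, 9) + -7)      {30,31}
step 51: v0 <- (v0 + 1)               {30,31}
step 52: eval (v0 < (2 + (element // 2))) {30,31}
step 53: v0 <- (v0 - (element // 4))  {0,1,2,3,4,5,6,7,8,9,10,11,12,13,14,15,16,17,18,19,20,21,22,23,24,25,26,27,28,29,30,31}
step 54: v0 <- element                {0,1,2,3,4,5,6,7,8,9,10,11,12,13,14,15,16,17,18,19,20,21,22,23,24,25,26,27,28,29,30,31}
step 55: v0 <- v1                     {0,1,2,3,4,5,6,7,8,9,10,11,12,13,14,15,16,17,18,19,20,21,22,23,24,25,26,27,28,29,30,31}
step 56: v0 <- v3                     {0,1,2,3,4,5,6,7,8,9,10,11,12,13,14,15,16,17,18,19,20,21,22,23,24,25,26,27,28,29,30,31}
step 57: v0 <- min((v3 // 2), min(element, element)) {0,1,2,3,4,5,6,7,8,9,10,11,12,13,14,15,16,17,18,19,20,21,22,23,24,25,26,27,28,29,30,31}
step 58: v3 <- 7                      {0,1,2,3,4,5,6,7,8,9,10,11,12,13,14,15,16,17,18,19,20,21,22,23,24,25,26,27,28,29,30,31}
step 59: v3 <- ((-1 * 9) * max(v0, element)) {0,1,2,3,4,5,6,7,8,9,10,11,12,13,14,15,16,17,18,19,20,21,22,23,24,25,26,27,28,29,30,31}

Answer: 60 steps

v1: 2,2,2,2,2,2,2,2,2,2,2,2,2,2,2,2,2,2,2,2,2,2,2,2,2,2,2,2,2,2,2,2
v3: 0,-9,-18,-27,-36,-45,-54,-63,-72,-81,-90,-99,-108,-117,-126,-135,-144,-153,-162,-171,-180,-189,-198,-207,-216,-225,-234,-243,-252,-261,-270,-279
v0: 0,1,2,2,2,2,2,2,2,2,2,2,2,2,2,2,2,2,2,2,2,2,2,2,2,2,2,2,2,2,2,2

steps = 60; useful = 1200; efficiency = 1200/1920 = 5/8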